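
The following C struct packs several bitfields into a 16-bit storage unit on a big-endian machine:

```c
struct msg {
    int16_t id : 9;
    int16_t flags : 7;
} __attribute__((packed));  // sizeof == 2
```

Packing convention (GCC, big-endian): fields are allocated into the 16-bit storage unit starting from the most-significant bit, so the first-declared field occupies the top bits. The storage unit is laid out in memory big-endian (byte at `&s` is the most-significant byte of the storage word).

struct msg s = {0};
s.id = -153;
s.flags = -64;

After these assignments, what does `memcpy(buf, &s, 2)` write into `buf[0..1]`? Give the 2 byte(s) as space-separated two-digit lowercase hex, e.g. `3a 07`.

id:9 = -153 → 0x167 << 7 → word 0xb380
flags:7 = -64 → 0x40 << 0 → word 0xb3c0
word = 0xb3c0 → big-endian bytes:
  [0]=0xb3  [1]=0xc0

b3 c0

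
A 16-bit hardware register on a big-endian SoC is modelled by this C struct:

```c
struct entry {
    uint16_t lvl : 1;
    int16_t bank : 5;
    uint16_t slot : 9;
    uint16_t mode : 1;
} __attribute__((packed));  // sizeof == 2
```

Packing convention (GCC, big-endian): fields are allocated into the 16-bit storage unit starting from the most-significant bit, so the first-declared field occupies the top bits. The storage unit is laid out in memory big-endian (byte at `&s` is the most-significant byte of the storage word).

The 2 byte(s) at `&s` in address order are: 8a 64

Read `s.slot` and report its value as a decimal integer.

306

[0]=0x8a [1]=0x64 (big-endian) → word 0x8a64
lvl:1 @ bit 15 → (0x8a64>>15)&0x1 = 0x1
bank:5 @ bit 10 → (0x8a64>>10)&0x1f = 0x2
slot:9 @ bit 1 → (0x8a64>>1)&0x1ff = 0x132  ←
mode:1 @ bit 0 → (0x8a64>>0)&0x1 = 0x0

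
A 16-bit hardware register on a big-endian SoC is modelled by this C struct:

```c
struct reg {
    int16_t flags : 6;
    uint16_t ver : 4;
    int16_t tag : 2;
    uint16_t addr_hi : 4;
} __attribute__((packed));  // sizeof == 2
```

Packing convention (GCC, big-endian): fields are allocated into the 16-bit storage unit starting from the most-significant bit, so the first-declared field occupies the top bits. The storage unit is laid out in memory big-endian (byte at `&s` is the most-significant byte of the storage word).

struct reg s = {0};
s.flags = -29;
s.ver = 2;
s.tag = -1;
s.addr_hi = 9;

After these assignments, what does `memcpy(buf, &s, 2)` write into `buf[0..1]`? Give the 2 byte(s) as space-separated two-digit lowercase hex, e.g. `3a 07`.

flags (6b) val=-29 bits=0x23 at bit 10: 0x8c00
ver (4b) val=2 bits=0x2 at bit 6: 0x8c80
tag (2b) val=-1 bits=0x3 at bit 4: 0x8cb0
addr_hi (4b) val=9 bits=0x9 at bit 0: 0x8cb9
word = 0x8cb9 → big-endian bytes:
  [0]=0x8c  [1]=0xb9

8c b9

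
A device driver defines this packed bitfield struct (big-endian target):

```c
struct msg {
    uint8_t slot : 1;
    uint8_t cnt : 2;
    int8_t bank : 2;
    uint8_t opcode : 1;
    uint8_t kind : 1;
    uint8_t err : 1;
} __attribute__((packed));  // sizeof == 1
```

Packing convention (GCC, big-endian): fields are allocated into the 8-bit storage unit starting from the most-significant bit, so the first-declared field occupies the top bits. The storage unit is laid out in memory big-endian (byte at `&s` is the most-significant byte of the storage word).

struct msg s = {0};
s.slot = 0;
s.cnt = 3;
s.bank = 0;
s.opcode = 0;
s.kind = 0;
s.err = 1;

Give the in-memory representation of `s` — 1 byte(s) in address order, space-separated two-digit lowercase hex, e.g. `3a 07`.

61

slot (1b) val=0 bits=0x0 at bit 7: 0x00
cnt (2b) val=3 bits=0x3 at bit 5: 0x60
bank (2b) val=0 bits=0x0 at bit 3: 0x60
opcode (1b) val=0 bits=0x0 at bit 2: 0x60
kind (1b) val=0 bits=0x0 at bit 1: 0x60
err (1b) val=1 bits=0x1 at bit 0: 0x61
word = 0x61 → big-endian bytes:
  [0]=0x61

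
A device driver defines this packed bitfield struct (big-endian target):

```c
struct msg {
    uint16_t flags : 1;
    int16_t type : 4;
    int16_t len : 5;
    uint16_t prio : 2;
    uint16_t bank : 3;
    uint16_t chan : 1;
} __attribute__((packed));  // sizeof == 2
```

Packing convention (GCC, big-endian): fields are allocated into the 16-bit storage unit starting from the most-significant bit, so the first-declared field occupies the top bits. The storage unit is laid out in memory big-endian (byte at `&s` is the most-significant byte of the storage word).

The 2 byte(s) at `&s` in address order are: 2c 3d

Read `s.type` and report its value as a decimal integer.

[0]=0x2c [1]=0x3d (big-endian) → word 0x2c3d
flags [15+:1] = (word>>15) & 0x1 = 0
type [11+:4] = (word>>11) & 0xf = 5  ←
len [6+:5] = (word>>6) & 0x1f = 16
prio [4+:2] = (word>>4) & 0x3 = 3
bank [1+:3] = (word>>1) & 0x7 = 6
chan [0+:1] = (word>>0) & 0x1 = 1
type signed 4b, MSB=0: value = 5

5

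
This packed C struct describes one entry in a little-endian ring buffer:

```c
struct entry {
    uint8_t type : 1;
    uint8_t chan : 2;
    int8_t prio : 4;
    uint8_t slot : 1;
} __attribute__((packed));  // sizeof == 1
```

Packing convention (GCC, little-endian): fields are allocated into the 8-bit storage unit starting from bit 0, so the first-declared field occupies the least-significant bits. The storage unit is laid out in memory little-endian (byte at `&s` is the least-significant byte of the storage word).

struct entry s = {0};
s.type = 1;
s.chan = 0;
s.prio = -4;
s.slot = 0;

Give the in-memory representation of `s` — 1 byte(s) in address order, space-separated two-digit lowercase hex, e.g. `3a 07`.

61

type:1 = 1 → 0x1 << 0 → word 0x01
chan:2 = 0 → 0x0 << 1 → word 0x01
prio:4 = -4 → 0xc << 3 → word 0x61
slot:1 = 0 → 0x0 << 7 → word 0x61
word = 0x61 → little-endian bytes:
  [0]=0x61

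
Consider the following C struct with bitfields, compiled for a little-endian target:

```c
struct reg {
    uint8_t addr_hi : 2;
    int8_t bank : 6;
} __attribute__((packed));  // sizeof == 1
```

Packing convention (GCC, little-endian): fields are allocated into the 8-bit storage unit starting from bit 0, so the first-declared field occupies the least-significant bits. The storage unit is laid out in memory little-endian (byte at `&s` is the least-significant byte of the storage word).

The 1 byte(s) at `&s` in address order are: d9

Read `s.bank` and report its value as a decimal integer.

-10

[0]=0xd9 (little-endian) → word 0xd9
addr_hi:2 @ bit 0 → (0xd9>>0)&0x3 = 0x1
bank:6 @ bit 2 → (0xd9>>2)&0x3f = 0x36  ←
bank signed 6b, MSB=1: 54 - 64 = -10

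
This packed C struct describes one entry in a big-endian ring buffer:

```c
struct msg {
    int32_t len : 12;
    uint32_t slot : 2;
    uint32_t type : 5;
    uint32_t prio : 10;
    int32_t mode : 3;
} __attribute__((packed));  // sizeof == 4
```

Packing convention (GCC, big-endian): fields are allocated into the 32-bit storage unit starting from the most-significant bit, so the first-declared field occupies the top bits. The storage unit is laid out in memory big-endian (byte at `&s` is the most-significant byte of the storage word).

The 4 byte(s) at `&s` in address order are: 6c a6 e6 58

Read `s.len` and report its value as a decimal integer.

[0]=0x6c [1]=0xa6 [2]=0xe6 [3]=0x58 (big-endian) → word 0x6ca6e658
len [20+:12] = (word>>20) & 0xfff = 1738  ←
slot [18+:2] = (word>>18) & 0x3 = 1
type [13+:5] = (word>>13) & 0x1f = 23
prio [3+:10] = (word>>3) & 0x3ff = 203
mode [0+:3] = (word>>0) & 0x7 = 0
len signed 12b, MSB=0: value = 1738

1738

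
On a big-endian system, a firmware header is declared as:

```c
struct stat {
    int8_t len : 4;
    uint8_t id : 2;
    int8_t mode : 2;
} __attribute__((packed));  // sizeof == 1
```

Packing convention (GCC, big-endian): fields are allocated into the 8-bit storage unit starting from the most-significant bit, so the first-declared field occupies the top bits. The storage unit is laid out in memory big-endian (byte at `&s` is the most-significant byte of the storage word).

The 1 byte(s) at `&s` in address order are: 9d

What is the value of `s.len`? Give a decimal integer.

[0]=0x9d (big-endian) → word 0x9d
len [4+:4] = (word>>4) & 0xf = 9  ←
id [2+:2] = (word>>2) & 0x3 = 3
mode [0+:2] = (word>>0) & 0x3 = 1
len signed 4b, MSB=1: 9 - 16 = -7

-7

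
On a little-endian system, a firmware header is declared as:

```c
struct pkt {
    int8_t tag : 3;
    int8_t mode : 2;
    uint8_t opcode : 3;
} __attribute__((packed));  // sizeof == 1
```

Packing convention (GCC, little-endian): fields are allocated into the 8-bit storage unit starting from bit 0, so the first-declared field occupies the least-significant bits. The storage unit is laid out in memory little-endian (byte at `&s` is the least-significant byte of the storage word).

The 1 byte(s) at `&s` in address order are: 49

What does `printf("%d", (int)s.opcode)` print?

2

[0]=0x49 (little-endian) → word 0x49
tag [0+:3] = (word>>0) & 0x7 = 1
mode [3+:2] = (word>>3) & 0x3 = 1
opcode [5+:3] = (word>>5) & 0x7 = 2  ←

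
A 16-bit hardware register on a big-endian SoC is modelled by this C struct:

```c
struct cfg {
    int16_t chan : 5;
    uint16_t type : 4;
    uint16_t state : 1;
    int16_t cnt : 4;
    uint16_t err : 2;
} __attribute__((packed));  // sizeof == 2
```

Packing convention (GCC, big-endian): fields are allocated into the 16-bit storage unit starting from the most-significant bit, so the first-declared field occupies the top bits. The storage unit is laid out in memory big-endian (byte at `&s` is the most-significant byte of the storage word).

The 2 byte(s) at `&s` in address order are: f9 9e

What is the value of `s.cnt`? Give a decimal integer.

[0]=0xf9 [1]=0x9e (big-endian) → word 0xf99e
chan:5 @ bit 11 → (0xf99e>>11)&0x1f = 0x1f
type:4 @ bit 7 → (0xf99e>>7)&0xf = 0x3
state:1 @ bit 6 → (0xf99e>>6)&0x1 = 0x0
cnt:4 @ bit 2 → (0xf99e>>2)&0xf = 0x7  ←
err:2 @ bit 0 → (0xf99e>>0)&0x3 = 0x2
cnt signed 4b, MSB=0: value = 7

7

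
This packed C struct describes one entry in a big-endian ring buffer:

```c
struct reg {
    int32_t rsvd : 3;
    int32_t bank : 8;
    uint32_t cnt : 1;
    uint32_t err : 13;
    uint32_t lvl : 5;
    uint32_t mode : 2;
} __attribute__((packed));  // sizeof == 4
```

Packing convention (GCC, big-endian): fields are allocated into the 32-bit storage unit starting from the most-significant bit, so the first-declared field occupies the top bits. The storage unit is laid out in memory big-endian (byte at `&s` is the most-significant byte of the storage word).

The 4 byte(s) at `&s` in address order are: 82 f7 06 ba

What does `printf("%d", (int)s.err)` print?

3597

[0]=0x82 [1]=0xf7 [2]=0x06 [3]=0xba (big-endian) → word 0x82f706ba
rsvd [29+:3] = (word>>29) & 0x7 = 4
bank [21+:8] = (word>>21) & 0xff = 23
cnt [20+:1] = (word>>20) & 0x1 = 1
err [7+:13] = (word>>7) & 0x1fff = 3597  ←
lvl [2+:5] = (word>>2) & 0x1f = 14
mode [0+:2] = (word>>0) & 0x3 = 2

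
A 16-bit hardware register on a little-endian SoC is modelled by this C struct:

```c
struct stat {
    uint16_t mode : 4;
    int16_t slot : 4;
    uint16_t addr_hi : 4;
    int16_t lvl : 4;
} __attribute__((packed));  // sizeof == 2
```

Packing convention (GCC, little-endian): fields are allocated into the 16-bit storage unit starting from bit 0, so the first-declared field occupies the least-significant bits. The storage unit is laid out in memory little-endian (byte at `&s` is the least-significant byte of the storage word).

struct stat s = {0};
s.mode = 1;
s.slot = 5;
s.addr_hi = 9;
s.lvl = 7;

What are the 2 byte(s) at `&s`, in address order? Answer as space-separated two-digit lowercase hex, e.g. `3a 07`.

[0+:4] mode=1 & 0xf = 0x1; word=0x0001
[4+:4] slot=5 & 0xf = 0x5; word=0x0051
[8+:4] addr_hi=9 & 0xf = 0x9; word=0x0951
[12+:4] lvl=7 & 0xf = 0x7; word=0x7951
word = 0x7951 → little-endian bytes:
  [0]=0x51  [1]=0x79

51 79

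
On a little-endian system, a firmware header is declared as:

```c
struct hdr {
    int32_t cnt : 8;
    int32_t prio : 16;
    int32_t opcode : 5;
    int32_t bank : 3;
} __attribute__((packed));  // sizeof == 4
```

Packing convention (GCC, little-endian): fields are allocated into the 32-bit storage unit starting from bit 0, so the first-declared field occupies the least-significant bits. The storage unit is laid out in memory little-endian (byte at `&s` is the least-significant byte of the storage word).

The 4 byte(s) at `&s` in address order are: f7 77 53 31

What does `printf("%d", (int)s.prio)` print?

21367

[0]=0xf7 [1]=0x77 [2]=0x53 [3]=0x31 (little-endian) → word 0x315377f7
cnt [0+:8] = (word>>0) & 0xff = 247
prio [8+:16] = (word>>8) & 0xffff = 21367  ←
opcode [24+:5] = (word>>24) & 0x1f = 17
bank [29+:3] = (word>>29) & 0x7 = 1
prio signed 16b, MSB=0: value = 21367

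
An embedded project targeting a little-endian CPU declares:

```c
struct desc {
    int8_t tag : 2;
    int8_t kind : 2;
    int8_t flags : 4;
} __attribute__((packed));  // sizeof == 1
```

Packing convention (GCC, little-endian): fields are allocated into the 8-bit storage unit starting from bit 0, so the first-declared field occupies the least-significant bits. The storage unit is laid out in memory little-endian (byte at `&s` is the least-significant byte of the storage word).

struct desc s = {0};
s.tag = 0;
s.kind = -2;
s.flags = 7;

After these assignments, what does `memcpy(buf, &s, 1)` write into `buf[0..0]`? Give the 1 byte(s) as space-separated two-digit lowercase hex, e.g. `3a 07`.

[0+:2] tag=0 & 0x3 = 0x0; word=0x00
[2+:2] kind=-2 & 0x3 = 0x2; word=0x08
[4+:4] flags=7 & 0xf = 0x7; word=0x78
word = 0x78 → little-endian bytes:
  [0]=0x78

78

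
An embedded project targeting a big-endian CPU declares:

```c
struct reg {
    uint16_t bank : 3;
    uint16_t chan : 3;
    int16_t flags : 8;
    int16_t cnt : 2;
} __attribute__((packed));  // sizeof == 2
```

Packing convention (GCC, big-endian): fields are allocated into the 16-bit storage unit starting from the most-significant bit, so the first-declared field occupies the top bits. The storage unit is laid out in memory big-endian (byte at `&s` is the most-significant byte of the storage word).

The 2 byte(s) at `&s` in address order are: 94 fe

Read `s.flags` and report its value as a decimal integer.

[0]=0x94 [1]=0xfe (big-endian) → word 0x94fe
bank:3 @ bit 13 → (0x94fe>>13)&0x7 = 0x4
chan:3 @ bit 10 → (0x94fe>>10)&0x7 = 0x5
flags:8 @ bit 2 → (0x94fe>>2)&0xff = 0x3f  ←
cnt:2 @ bit 0 → (0x94fe>>0)&0x3 = 0x2
flags signed 8b, MSB=0: value = 63

63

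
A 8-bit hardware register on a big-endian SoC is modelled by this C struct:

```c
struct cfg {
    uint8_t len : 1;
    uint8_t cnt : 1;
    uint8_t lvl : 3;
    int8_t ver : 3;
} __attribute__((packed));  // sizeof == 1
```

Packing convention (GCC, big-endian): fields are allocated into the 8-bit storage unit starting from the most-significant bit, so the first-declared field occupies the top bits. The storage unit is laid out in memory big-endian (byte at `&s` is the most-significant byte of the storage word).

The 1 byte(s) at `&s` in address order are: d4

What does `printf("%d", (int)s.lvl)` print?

2

[0]=0xd4 (big-endian) → word 0xd4
len:1 @ bit 7 → (0xd4>>7)&0x1 = 0x1
cnt:1 @ bit 6 → (0xd4>>6)&0x1 = 0x1
lvl:3 @ bit 3 → (0xd4>>3)&0x7 = 0x2  ←
ver:3 @ bit 0 → (0xd4>>0)&0x7 = 0x4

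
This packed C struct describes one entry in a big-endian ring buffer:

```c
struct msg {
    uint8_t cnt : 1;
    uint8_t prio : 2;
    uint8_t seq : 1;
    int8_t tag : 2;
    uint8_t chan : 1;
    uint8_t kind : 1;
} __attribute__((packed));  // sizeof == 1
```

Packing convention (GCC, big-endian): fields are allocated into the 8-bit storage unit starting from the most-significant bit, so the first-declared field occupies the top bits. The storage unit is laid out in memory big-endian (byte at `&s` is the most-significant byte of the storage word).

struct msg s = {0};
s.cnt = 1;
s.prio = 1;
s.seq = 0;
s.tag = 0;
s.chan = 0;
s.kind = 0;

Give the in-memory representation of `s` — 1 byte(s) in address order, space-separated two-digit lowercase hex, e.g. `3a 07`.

cnt (1b) val=1 bits=0x1 at bit 7: 0x80
prio (2b) val=1 bits=0x1 at bit 5: 0xa0
seq (1b) val=0 bits=0x0 at bit 4: 0xa0
tag (2b) val=0 bits=0x0 at bit 2: 0xa0
chan (1b) val=0 bits=0x0 at bit 1: 0xa0
kind (1b) val=0 bits=0x0 at bit 0: 0xa0
word = 0xa0 → big-endian bytes:
  [0]=0xa0

a0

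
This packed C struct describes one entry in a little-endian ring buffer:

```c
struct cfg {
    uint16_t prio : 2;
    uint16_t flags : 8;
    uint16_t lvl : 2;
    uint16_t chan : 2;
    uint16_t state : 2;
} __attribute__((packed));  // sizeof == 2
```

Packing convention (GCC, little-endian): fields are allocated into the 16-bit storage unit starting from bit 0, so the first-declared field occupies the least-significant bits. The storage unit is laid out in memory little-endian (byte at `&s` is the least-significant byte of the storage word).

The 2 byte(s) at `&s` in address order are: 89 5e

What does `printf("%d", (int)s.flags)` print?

162

[0]=0x89 [1]=0x5e (little-endian) → word 0x5e89
prio [0+:2] = (word>>0) & 0x3 = 1
flags [2+:8] = (word>>2) & 0xff = 162  ←
lvl [10+:2] = (word>>10) & 0x3 = 3
chan [12+:2] = (word>>12) & 0x3 = 1
state [14+:2] = (word>>14) & 0x3 = 1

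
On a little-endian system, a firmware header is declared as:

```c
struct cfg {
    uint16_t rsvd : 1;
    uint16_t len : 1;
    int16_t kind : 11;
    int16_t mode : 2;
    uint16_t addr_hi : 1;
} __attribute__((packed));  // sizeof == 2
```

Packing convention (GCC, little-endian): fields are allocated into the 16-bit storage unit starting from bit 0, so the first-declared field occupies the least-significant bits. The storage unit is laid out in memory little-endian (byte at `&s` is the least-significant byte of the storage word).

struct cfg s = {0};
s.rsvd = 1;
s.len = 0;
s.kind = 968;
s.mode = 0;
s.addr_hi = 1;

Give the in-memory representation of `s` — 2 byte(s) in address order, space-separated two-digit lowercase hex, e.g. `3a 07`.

21 8f

rsvd (1b) val=1 bits=0x1 at bit 0: 0x0001
len (1b) val=0 bits=0x0 at bit 1: 0x0001
kind (11b) val=968 bits=0x3c8 at bit 2: 0x0f21
mode (2b) val=0 bits=0x0 at bit 13: 0x0f21
addr_hi (1b) val=1 bits=0x1 at bit 15: 0x8f21
word = 0x8f21 → little-endian bytes:
  [0]=0x21  [1]=0x8f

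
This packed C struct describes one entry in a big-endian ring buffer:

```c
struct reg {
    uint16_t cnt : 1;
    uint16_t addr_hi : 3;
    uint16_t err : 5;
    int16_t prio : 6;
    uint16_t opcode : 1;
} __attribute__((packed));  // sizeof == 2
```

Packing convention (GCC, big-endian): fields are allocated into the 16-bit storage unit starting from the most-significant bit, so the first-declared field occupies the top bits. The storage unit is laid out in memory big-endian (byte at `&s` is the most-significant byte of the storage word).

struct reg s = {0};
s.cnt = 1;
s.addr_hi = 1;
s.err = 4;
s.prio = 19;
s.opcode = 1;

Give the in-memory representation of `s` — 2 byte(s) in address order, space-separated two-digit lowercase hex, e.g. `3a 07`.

92 27

cnt (1b) val=1 bits=0x1 at bit 15: 0x8000
addr_hi (3b) val=1 bits=0x1 at bit 12: 0x9000
err (5b) val=4 bits=0x4 at bit 7: 0x9200
prio (6b) val=19 bits=0x13 at bit 1: 0x9226
opcode (1b) val=1 bits=0x1 at bit 0: 0x9227
word = 0x9227 → big-endian bytes:
  [0]=0x92  [1]=0x27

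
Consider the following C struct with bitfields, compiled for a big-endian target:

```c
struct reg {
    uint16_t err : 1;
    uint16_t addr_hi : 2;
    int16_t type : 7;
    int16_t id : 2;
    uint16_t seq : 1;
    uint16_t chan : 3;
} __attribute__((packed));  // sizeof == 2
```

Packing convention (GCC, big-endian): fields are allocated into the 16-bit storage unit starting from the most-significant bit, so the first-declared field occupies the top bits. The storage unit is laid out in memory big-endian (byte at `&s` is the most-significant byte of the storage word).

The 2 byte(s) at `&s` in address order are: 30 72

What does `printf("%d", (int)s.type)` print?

-63

[0]=0x30 [1]=0x72 (big-endian) → word 0x3072
err [15+:1] = (word>>15) & 0x1 = 0
addr_hi [13+:2] = (word>>13) & 0x3 = 1
type [6+:7] = (word>>6) & 0x7f = 65  ←
id [4+:2] = (word>>4) & 0x3 = 3
seq [3+:1] = (word>>3) & 0x1 = 0
chan [0+:3] = (word>>0) & 0x7 = 2
type signed 7b, MSB=1: 65 - 128 = -63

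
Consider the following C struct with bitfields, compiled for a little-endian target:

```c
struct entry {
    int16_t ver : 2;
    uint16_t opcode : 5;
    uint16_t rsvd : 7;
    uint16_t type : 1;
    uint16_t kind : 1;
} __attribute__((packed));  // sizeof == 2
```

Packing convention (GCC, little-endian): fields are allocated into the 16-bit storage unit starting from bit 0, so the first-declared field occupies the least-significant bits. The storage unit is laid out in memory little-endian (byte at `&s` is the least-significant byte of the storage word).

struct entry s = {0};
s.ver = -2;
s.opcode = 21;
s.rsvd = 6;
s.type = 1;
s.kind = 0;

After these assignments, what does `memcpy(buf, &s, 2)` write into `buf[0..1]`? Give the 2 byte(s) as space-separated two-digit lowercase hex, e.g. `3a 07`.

ver (2b) val=-2 bits=0x2 at bit 0: 0x0002
opcode (5b) val=21 bits=0x15 at bit 2: 0x0056
rsvd (7b) val=6 bits=0x6 at bit 7: 0x0356
type (1b) val=1 bits=0x1 at bit 14: 0x4356
kind (1b) val=0 bits=0x0 at bit 15: 0x4356
word = 0x4356 → little-endian bytes:
  [0]=0x56  [1]=0x43

56 43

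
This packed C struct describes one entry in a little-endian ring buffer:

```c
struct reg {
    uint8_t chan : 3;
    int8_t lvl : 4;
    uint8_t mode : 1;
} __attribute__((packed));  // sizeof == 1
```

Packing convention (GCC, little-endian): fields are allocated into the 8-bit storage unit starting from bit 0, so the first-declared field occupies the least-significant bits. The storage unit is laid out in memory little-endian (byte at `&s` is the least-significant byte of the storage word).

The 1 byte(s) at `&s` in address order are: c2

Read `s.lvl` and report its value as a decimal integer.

[0]=0xc2 (little-endian) → word 0xc2
chan [0+:3] = (word>>0) & 0x7 = 2
lvl [3+:4] = (word>>3) & 0xf = 8  ←
mode [7+:1] = (word>>7) & 0x1 = 1
lvl signed 4b, MSB=1: 8 - 16 = -8

-8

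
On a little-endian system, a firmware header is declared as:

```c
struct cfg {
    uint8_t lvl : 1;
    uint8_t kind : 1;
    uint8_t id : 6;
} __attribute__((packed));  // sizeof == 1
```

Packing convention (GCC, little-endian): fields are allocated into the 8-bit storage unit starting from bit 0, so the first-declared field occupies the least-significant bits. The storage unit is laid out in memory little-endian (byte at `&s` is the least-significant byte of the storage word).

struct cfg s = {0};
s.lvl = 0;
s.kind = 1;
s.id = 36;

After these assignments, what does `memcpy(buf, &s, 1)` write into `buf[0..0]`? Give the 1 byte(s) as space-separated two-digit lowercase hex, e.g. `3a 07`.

lvl:1 = 0 → 0x0 << 0 → word 0x00
kind:1 = 1 → 0x1 << 1 → word 0x02
id:6 = 36 → 0x24 << 2 → word 0x92
word = 0x92 → little-endian bytes:
  [0]=0x92

92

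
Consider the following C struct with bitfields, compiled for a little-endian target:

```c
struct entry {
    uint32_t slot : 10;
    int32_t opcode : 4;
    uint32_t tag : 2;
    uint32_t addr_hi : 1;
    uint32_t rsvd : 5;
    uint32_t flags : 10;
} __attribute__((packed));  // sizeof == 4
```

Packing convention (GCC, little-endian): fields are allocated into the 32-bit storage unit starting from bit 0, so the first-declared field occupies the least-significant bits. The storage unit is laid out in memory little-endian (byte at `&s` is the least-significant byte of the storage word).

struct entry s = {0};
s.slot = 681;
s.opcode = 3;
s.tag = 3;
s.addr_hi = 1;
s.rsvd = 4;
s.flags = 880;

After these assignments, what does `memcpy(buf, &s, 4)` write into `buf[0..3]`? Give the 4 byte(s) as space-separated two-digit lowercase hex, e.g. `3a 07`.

a9 ce 09 dc

[0+:10] slot=681 & 0x3ff = 0x2a9; word=0x000002a9
[10+:4] opcode=3 & 0xf = 0x3; word=0x00000ea9
[14+:2] tag=3 & 0x3 = 0x3; word=0x0000cea9
[16+:1] addr_hi=1 & 0x1 = 0x1; word=0x0001cea9
[17+:5] rsvd=4 & 0x1f = 0x4; word=0x0009cea9
[22+:10] flags=880 & 0x3ff = 0x370; word=0xdc09cea9
word = 0xdc09cea9 → little-endian bytes:
  [0]=0xa9  [1]=0xce  [2]=0x09  [3]=0xdc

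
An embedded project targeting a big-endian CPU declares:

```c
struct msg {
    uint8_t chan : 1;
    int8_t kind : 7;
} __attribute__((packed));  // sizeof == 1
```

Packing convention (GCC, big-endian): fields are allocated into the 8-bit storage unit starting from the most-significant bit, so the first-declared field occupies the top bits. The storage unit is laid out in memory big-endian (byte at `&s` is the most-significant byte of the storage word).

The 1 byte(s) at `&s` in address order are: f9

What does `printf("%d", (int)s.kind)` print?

[0]=0xf9 (big-endian) → word 0xf9
chan:1 @ bit 7 → (0xf9>>7)&0x1 = 0x1
kind:7 @ bit 0 → (0xf9>>0)&0x7f = 0x79  ←
kind signed 7b, MSB=1: 121 - 128 = -7

-7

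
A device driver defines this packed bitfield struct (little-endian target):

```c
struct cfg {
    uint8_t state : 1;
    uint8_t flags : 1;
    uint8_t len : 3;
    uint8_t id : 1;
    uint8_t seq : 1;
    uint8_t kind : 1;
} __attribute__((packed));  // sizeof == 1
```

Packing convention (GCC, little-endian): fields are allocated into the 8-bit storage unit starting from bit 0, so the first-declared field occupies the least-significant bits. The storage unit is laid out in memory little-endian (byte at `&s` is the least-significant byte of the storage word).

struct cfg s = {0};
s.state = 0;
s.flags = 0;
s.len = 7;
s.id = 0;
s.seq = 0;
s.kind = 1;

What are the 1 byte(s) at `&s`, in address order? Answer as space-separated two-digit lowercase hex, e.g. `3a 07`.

9c

state (1b) val=0 bits=0x0 at bit 0: 0x00
flags (1b) val=0 bits=0x0 at bit 1: 0x00
len (3b) val=7 bits=0x7 at bit 2: 0x1c
id (1b) val=0 bits=0x0 at bit 5: 0x1c
seq (1b) val=0 bits=0x0 at bit 6: 0x1c
kind (1b) val=1 bits=0x1 at bit 7: 0x9c
word = 0x9c → little-endian bytes:
  [0]=0x9c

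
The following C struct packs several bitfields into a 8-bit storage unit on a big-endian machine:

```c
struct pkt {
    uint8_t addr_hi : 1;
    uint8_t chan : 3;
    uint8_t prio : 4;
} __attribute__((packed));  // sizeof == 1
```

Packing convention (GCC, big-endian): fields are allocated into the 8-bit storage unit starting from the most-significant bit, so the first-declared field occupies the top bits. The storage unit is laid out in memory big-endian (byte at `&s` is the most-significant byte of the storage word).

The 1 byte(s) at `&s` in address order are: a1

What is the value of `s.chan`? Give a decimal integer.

[0]=0xa1 (big-endian) → word 0xa1
addr_hi:1 @ bit 7 → (0xa1>>7)&0x1 = 0x1
chan:3 @ bit 4 → (0xa1>>4)&0x7 = 0x2  ←
prio:4 @ bit 0 → (0xa1>>0)&0xf = 0x1

2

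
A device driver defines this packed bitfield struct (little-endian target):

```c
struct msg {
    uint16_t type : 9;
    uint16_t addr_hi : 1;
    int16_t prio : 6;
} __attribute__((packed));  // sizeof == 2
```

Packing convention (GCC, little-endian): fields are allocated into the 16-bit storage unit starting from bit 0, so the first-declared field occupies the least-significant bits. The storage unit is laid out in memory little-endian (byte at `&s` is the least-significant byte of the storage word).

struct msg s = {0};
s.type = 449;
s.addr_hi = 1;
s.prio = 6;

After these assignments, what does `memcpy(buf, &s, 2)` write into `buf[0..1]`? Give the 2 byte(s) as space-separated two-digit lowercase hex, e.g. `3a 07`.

[0+:9] type=449 & 0x1ff = 0x1c1; word=0x01c1
[9+:1] addr_hi=1 & 0x1 = 0x1; word=0x03c1
[10+:6] prio=6 & 0x3f = 0x6; word=0x1bc1
word = 0x1bc1 → little-endian bytes:
  [0]=0xc1  [1]=0x1b

c1 1b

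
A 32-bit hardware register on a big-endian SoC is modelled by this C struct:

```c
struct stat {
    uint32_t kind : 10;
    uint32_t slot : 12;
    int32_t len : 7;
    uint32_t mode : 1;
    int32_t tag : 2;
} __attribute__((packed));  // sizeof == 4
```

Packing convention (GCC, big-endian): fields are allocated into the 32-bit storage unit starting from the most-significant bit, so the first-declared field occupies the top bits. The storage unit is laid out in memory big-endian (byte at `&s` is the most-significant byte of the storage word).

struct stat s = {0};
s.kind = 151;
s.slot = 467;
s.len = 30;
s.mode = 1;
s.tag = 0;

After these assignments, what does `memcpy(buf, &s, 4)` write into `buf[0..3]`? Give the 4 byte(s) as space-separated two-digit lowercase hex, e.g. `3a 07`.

25 c7 4c f4

kind:10 = 151 → 0x97 << 22 → word 0x25c00000
slot:12 = 467 → 0x1d3 << 10 → word 0x25c74c00
len:7 = 30 → 0x1e << 3 → word 0x25c74cf0
mode:1 = 1 → 0x1 << 2 → word 0x25c74cf4
tag:2 = 0 → 0x0 << 0 → word 0x25c74cf4
word = 0x25c74cf4 → big-endian bytes:
  [0]=0x25  [1]=0xc7  [2]=0x4c  [3]=0xf4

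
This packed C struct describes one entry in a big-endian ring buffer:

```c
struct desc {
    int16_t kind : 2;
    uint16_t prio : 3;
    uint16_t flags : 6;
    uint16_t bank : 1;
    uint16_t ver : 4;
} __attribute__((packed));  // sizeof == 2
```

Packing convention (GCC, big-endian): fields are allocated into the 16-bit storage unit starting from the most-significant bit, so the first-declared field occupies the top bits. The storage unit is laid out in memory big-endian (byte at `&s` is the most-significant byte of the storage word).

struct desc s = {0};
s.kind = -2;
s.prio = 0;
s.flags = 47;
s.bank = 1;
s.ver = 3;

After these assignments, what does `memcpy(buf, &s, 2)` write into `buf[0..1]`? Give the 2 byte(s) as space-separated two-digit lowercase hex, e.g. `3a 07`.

85 f3

kind:2 = -2 → 0x2 << 14 → word 0x8000
prio:3 = 0 → 0x0 << 11 → word 0x8000
flags:6 = 47 → 0x2f << 5 → word 0x85e0
bank:1 = 1 → 0x1 << 4 → word 0x85f0
ver:4 = 3 → 0x3 << 0 → word 0x85f3
word = 0x85f3 → big-endian bytes:
  [0]=0x85  [1]=0xf3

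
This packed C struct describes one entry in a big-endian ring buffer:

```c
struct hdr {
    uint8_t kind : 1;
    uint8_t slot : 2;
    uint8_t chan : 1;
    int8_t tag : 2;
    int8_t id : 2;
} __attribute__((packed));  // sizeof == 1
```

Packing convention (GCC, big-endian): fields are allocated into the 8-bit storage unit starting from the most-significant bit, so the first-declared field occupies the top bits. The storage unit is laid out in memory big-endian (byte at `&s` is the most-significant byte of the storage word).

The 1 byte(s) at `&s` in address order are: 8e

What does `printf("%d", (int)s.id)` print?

-2

[0]=0x8e (big-endian) → word 0x8e
kind:1 @ bit 7 → (0x8e>>7)&0x1 = 0x1
slot:2 @ bit 5 → (0x8e>>5)&0x3 = 0x0
chan:1 @ bit 4 → (0x8e>>4)&0x1 = 0x0
tag:2 @ bit 2 → (0x8e>>2)&0x3 = 0x3
id:2 @ bit 0 → (0x8e>>0)&0x3 = 0x2  ←
id signed 2b, MSB=1: 2 - 4 = -2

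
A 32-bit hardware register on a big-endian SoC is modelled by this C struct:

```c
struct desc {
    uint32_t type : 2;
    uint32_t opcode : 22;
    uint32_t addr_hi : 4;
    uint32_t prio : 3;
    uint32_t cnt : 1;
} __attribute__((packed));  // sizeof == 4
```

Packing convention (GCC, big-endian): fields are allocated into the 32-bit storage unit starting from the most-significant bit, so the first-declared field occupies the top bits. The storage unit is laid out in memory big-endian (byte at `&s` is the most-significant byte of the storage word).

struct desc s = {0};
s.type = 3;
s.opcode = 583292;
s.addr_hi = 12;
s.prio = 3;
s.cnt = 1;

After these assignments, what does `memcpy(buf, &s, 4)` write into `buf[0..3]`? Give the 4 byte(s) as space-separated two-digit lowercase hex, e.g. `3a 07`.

c8 e6 7c c7

[30+:2] type=3 & 0x3 = 0x3; word=0xc0000000
[8+:22] opcode=583292 & 0x3fffff = 0x8e67c; word=0xc8e67c00
[4+:4] addr_hi=12 & 0xf = 0xc; word=0xc8e67cc0
[1+:3] prio=3 & 0x7 = 0x3; word=0xc8e67cc6
[0+:1] cnt=1 & 0x1 = 0x1; word=0xc8e67cc7
word = 0xc8e67cc7 → big-endian bytes:
  [0]=0xc8  [1]=0xe6  [2]=0x7c  [3]=0xc7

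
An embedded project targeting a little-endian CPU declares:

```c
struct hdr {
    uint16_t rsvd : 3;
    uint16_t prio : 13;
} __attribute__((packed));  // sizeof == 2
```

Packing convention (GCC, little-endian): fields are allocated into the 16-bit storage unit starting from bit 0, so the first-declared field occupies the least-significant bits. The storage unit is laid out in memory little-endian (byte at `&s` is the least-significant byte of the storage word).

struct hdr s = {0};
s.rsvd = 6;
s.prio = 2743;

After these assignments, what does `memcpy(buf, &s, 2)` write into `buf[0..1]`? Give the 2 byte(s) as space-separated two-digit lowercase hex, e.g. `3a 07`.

rsvd:3 = 6 → 0x6 << 0 → word 0x0006
prio:13 = 2743 → 0xab7 << 3 → word 0x55be
word = 0x55be → little-endian bytes:
  [0]=0xbe  [1]=0x55

be 55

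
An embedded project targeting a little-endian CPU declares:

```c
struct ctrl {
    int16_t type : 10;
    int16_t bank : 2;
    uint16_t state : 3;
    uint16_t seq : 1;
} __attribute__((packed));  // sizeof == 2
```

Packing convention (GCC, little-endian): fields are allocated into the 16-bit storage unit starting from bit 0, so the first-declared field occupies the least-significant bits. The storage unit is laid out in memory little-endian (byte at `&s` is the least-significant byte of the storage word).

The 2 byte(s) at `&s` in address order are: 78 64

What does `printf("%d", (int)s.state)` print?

[0]=0x78 [1]=0x64 (little-endian) → word 0x6478
type [0+:10] = (word>>0) & 0x3ff = 120
bank [10+:2] = (word>>10) & 0x3 = 1
state [12+:3] = (word>>12) & 0x7 = 6  ←
seq [15+:1] = (word>>15) & 0x1 = 0

6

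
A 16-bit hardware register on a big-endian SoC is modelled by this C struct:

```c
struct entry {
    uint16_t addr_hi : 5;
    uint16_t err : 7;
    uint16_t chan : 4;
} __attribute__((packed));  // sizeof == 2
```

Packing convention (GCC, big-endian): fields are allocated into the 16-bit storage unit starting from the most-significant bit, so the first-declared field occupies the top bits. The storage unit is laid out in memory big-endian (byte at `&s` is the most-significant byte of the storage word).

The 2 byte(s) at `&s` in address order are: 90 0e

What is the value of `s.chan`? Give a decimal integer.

14

[0]=0x90 [1]=0x0e (big-endian) → word 0x900e
addr_hi:5 @ bit 11 → (0x900e>>11)&0x1f = 0x12
err:7 @ bit 4 → (0x900e>>4)&0x7f = 0x0
chan:4 @ bit 0 → (0x900e>>0)&0xf = 0xe  ←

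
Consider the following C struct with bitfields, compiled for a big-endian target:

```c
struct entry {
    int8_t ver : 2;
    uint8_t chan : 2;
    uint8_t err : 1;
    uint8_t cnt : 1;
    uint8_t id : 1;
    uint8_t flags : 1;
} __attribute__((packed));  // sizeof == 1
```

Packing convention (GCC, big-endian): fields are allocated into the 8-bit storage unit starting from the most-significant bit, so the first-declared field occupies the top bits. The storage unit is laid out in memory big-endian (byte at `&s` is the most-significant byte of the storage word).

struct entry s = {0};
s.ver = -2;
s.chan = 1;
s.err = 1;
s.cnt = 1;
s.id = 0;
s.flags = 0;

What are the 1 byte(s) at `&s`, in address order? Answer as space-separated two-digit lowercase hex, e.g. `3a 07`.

9c

ver:2 = -2 → 0x2 << 6 → word 0x80
chan:2 = 1 → 0x1 << 4 → word 0x90
err:1 = 1 → 0x1 << 3 → word 0x98
cnt:1 = 1 → 0x1 << 2 → word 0x9c
id:1 = 0 → 0x0 << 1 → word 0x9c
flags:1 = 0 → 0x0 << 0 → word 0x9c
word = 0x9c → big-endian bytes:
  [0]=0x9c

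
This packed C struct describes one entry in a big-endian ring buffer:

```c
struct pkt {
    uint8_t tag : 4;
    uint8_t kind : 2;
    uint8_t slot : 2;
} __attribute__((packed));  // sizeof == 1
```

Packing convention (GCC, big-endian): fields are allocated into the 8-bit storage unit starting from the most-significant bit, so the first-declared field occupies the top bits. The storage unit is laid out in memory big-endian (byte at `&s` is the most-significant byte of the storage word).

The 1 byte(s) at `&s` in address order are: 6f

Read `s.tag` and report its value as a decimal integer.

[0]=0x6f (big-endian) → word 0x6f
tag [4+:4] = (word>>4) & 0xf = 6  ←
kind [2+:2] = (word>>2) & 0x3 = 3
slot [0+:2] = (word>>0) & 0x3 = 3

6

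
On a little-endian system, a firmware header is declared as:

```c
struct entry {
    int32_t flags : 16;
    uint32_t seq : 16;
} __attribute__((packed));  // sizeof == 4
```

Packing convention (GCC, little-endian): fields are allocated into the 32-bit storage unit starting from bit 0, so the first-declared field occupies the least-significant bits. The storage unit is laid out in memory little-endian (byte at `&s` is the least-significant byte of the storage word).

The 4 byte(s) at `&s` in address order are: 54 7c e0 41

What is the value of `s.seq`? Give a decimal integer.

16864

[0]=0x54 [1]=0x7c [2]=0xe0 [3]=0x41 (little-endian) → word 0x41e07c54
flags:16 @ bit 0 → (0x41e07c54>>0)&0xffff = 0x7c54
seq:16 @ bit 16 → (0x41e07c54>>16)&0xffff = 0x41e0  ←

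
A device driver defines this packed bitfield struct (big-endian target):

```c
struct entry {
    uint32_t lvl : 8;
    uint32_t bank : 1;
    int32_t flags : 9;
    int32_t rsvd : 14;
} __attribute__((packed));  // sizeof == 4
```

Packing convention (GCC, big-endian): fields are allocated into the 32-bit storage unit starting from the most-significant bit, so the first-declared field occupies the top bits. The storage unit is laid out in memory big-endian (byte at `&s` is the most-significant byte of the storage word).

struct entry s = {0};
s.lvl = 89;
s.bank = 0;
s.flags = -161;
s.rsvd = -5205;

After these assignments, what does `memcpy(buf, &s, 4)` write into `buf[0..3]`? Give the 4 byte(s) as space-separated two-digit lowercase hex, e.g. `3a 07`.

[24+:8] lvl=89 & 0xff = 0x59; word=0x59000000
[23+:1] bank=0 & 0x1 = 0x0; word=0x59000000
[14+:9] flags=-161 & 0x1ff = 0x15f; word=0x5957c000
[0+:14] rsvd=-5205 & 0x3fff = 0x2bab; word=0x5957ebab
word = 0x5957ebab → big-endian bytes:
  [0]=0x59  [1]=0x57  [2]=0xeb  [3]=0xab

59 57 eb ab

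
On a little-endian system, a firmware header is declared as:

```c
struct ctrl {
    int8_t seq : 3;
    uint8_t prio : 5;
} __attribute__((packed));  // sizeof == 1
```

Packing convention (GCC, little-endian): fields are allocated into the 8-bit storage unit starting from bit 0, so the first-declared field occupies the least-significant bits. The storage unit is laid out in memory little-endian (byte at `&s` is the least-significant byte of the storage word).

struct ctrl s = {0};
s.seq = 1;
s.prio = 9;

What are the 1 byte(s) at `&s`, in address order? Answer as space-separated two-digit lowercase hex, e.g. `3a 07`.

49

[0+:3] seq=1 & 0x7 = 0x1; word=0x01
[3+:5] prio=9 & 0x1f = 0x9; word=0x49
word = 0x49 → little-endian bytes:
  [0]=0x49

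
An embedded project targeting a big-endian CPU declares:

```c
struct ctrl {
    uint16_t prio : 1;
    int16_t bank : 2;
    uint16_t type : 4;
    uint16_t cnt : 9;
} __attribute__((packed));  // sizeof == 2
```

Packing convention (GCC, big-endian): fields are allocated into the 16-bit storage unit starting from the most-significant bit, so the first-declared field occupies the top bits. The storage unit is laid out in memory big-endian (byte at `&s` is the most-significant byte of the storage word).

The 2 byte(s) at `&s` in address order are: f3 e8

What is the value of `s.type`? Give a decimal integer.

[0]=0xf3 [1]=0xe8 (big-endian) → word 0xf3e8
prio:1 @ bit 15 → (0xf3e8>>15)&0x1 = 0x1
bank:2 @ bit 13 → (0xf3e8>>13)&0x3 = 0x3
type:4 @ bit 9 → (0xf3e8>>9)&0xf = 0x9  ←
cnt:9 @ bit 0 → (0xf3e8>>0)&0x1ff = 0x1e8

9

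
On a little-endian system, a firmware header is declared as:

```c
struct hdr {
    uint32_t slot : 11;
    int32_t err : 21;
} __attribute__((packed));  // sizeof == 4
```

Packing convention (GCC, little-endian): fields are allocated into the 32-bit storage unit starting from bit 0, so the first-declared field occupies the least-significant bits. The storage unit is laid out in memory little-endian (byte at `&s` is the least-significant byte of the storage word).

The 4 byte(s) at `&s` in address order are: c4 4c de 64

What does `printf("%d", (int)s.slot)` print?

[0]=0xc4 [1]=0x4c [2]=0xde [3]=0x64 (little-endian) → word 0x64de4cc4
slot [0+:11] = (word>>0) & 0x7ff = 1220  ←
err [11+:21] = (word>>11) & 0x1fffff = 826313

1220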